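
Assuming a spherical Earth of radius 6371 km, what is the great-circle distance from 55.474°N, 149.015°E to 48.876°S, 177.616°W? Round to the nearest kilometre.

Δλ = -177.616 − 149.015 = -326.631°; wrapped into (−180°, 180°]: 33.369°.
Δφ = -48.876 − 55.474 = -104.350°.
a = sin²(Δφ/2) + cos φ₁ · cos φ₂ · sin²(Δλ/2) = 0.654648.
c = 2·atan2(√a, √(1−a)) = 1.88525 rad → d = 6371·c ≈ 12010.93 km.

12011 km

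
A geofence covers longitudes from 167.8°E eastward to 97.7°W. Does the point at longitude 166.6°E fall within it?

Band width going east from +167.8° to -97.7°: ((-97.7 − 167.8) mod 360) = 94.5°.
Offset of +166.6° east of the west edge: ((166.6 − 167.8) mod 360) = 358.8°.
358.8° > 94.5° ⇒ outside.

No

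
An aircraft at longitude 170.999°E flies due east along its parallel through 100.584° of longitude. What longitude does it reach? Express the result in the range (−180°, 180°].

Start at +170.999°; shift +100.584° → +271.583°.
+271.583° lies outside (−180°, 180°]; subtract 360° → -88.417°.

88.417°W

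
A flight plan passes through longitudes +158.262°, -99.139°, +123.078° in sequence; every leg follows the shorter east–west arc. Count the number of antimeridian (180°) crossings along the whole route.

2

Leg 1: +158.262° → -99.139°, shortest Δλ = 102.599° (east) — crosses 180°.
Leg 2: -99.139° → +123.078°, shortest Δλ = -137.783° (west) — crosses 180°.
Total crossings: 2.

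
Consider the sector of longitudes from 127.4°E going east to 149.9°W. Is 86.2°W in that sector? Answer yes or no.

Band width going east from +127.4° to -149.9°: ((-149.9 − 127.4) mod 360) = 82.7°.
Offset of -86.2° east of the west edge: ((-86.2 − 127.4) mod 360) = 146.4°.
146.4° > 82.7° ⇒ outside.

No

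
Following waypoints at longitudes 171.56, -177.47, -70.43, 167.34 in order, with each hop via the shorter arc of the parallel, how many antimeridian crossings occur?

2

Leg 1: +171.56° → -177.47°, shortest Δλ = 10.97° (east) — crosses 180°.
Leg 2: -177.47° → -70.43°, shortest Δλ = 107.04° (east) — does not cross 180°.
Leg 3: -70.43° → +167.34°, shortest Δλ = -122.23° (west) — crosses 180°.
Total crossings: 2.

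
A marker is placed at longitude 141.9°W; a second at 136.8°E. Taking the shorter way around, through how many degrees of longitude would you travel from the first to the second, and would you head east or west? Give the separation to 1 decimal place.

Raw difference: 136.8 − -141.9 = 278.7°.
Normalise into (−180°, 180°]: 278.7° − 360° = -81.3°.
Negative ⇒ the second point lies to the west; separation 81.3°.

81.3° west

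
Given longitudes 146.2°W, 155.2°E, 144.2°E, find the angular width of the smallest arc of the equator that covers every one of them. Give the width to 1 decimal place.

Sort the longitudes: -146.2°, +144.2°, +155.2°.
Eastward gaps between consecutive values (wrapping around): 290.4°, 11.0°, 58.6°.
Largest gap = 290.4° ⇒ minimal covering band is its complement: 360° − 290.4° = 69.6°.
Band runs from +144.2° eastward to -146.2°, crossing the antimeridian.

69.6°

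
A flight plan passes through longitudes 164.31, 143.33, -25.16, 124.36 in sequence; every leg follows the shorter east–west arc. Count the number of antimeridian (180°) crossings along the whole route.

0

Leg 1: +164.31° → +143.33°, shortest Δλ = -20.98° (west) — does not cross 180°.
Leg 2: +143.33° → -25.16°, shortest Δλ = -168.49° (west) — does not cross 180°.
Leg 3: -25.16° → +124.36°, shortest Δλ = 149.52° (east) — does not cross 180°.
Total crossings: 0.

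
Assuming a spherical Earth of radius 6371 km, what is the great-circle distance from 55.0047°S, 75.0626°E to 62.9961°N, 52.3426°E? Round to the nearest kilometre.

Δλ = 52.3426 − 75.0626 = -22.7200°.
Δφ = 62.9961 − -55.0047 = 118.0008°.
a = sin²(Δφ/2) + cos φ₁ · cos φ₂ · sin²(Δλ/2) = 0.744845.
c = 2·atan2(√a, √(1−a)) = 2.08253 rad → d = 6371·c ≈ 13267.80 km.

13268 km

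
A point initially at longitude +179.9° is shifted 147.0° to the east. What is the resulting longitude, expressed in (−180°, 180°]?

Start at +179.9°; shift +147.0° → +326.9°.
+326.9° lies outside (−180°, 180°]; subtract 360° → -33.1°.

-33.1°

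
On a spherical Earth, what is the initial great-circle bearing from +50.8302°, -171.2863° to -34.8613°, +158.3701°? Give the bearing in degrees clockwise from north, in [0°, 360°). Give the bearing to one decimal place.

204.5°

Δλ = 158.3701 − -171.2863 = 329.6564°; wrapped into (−180°, 180°]: -30.3436°.
θ = atan2( sin Δλ · cos φ₂ , cos φ₁ · sin φ₂ − sin φ₁ · cos φ₂ · cos Δλ )
  = atan2(-0.41452, -0.91003) = -155.510° → normalised to [0°, 360°): 204.490°.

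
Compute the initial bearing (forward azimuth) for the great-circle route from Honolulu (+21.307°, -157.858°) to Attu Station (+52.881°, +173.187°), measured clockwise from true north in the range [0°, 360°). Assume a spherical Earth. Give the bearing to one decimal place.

332.1°

Δλ = 173.187 − -157.858 = 331.045°; wrapped into (−180°, 180°]: -28.955°.
θ = atan2( sin Δλ · cos φ₂ , cos φ₁ · sin φ₂ − sin φ₁ · cos φ₂ · cos Δλ )
  = atan2(-0.29215, 0.55101) = -27.933° → normalised to [0°, 360°): 332.067°.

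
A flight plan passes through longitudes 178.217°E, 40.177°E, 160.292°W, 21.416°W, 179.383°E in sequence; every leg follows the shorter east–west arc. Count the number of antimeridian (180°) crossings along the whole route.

Leg 1: +178.217° → +40.177°, shortest Δλ = -138.04° (west) — does not cross 180°.
Leg 2: +40.177° → -160.292°, shortest Δλ = 159.531° (east) — crosses 180°.
Leg 3: -160.292° → -21.416°, shortest Δλ = 138.876° (east) — does not cross 180°.
Leg 4: -21.416° → +179.383°, shortest Δλ = -159.201° (west) — crosses 180°.
Total crossings: 2.

2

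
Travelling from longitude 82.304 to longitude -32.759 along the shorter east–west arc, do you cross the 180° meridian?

No

Signed shortest Δλ = ((-32.759 − 82.304 + 180) mod 360) − 180 = -115.063°.
Going west by 115.063° from +82.304° reaches -32.759° without touching 180°.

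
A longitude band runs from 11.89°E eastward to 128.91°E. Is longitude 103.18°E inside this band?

Band width going east from +11.89° to +128.91°: ((128.91 − 11.89) mod 360) = 117.02°.
Offset of +103.18° east of the west edge: ((103.18 − 11.89) mod 360) = 91.29°.
91.29° ≤ 117.02° ⇒ inside.

Yes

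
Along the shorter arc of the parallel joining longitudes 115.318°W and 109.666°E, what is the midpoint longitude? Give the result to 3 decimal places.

Signed shortest Δλ from -115.318° to +109.666° is -135.016°.
Midpoint longitude = -115.318° + (-135.016°)/2 = -115.318° − 67.508° = -182.826°.
Normalise into (−180°, 180°]: +177.174°.
(The naïve average (-115.318 + +109.666)/2 = -2.826° is on the wrong side of the globe.)

177.174°E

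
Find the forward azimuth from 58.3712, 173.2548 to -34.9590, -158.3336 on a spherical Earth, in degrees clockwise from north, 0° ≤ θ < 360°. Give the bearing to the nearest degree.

157°

Δλ = -158.3336 − 173.2548 = -331.5884°; wrapped into (−180°, 180°]: 28.4116°.
θ = atan2( sin Δλ · cos φ₂ , cos φ₁ · sin φ₂ − sin φ₁ · cos φ₂ · cos Δλ )
  = atan2(0.38995, -0.91426) = 156.901° → normalised to [0°, 360°): 156.901°.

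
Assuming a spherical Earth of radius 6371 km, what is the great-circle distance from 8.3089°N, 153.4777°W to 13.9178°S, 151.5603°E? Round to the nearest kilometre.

6548 km

Δλ = 151.5603 − -153.4777 = 305.0380°; wrapped into (−180°, 180°]: -54.9620°.
Δφ = -13.9178 − 8.3089 = -22.2267°.
a = sin²(Δφ/2) + cos φ₁ · cos φ₂ · sin²(Δλ/2) = 0.241672.
c = 2·atan2(√a, √(1−a)) = 1.02786 rad → d = 6371·c ≈ 6548.47 km.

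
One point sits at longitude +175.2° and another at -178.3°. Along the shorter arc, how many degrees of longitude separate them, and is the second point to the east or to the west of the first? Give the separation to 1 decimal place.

Raw difference: -178.3 − 175.2 = -353.5°.
Normalise into (−180°, 180°]: -353.5° + 360° = 6.5°.
Positive ⇒ the second point lies to the east; separation 6.5°.

6.5° east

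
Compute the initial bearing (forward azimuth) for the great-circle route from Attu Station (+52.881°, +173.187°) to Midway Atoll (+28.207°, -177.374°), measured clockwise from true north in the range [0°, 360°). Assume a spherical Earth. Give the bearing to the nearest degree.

Δλ = -177.374 − 173.187 = -350.561°; wrapped into (−180°, 180°]: 9.439°.
θ = atan2( sin Δλ · cos φ₂ , cos φ₁ · sin φ₂ − sin φ₁ · cos φ₂ · cos Δλ )
  = atan2(0.14452, -0.40794) = 160.492° → normalised to [0°, 360°): 160.492°.

160°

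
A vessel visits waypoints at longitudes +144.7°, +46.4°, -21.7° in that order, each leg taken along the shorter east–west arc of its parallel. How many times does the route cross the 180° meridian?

0

Leg 1: +144.7° → +46.4°, shortest Δλ = -98.3° (west) — does not cross 180°.
Leg 2: +46.4° → -21.7°, shortest Δλ = -68.1° (west) — does not cross 180°.
Total crossings: 0.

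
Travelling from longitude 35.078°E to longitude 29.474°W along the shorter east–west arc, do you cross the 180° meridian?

No

Signed shortest Δλ = ((-29.474 − 35.078 + 180) mod 360) − 180 = -64.552°.
Going west by 64.552° from +35.078° reaches -29.474° without touching 180°.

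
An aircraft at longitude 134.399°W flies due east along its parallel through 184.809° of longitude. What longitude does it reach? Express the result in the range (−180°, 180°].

Start at -134.399°; shift +184.809° → +50.410°.
+50.410° already lies in (−180°, 180°].

50.410°E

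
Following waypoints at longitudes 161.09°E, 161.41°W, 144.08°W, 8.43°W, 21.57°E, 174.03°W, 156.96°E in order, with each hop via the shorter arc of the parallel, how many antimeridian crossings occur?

Leg 1: +161.09° → -161.41°, shortest Δλ = 37.5° (east) — crosses 180°.
Leg 2: -161.41° → -144.08°, shortest Δλ = 17.33° (east) — does not cross 180°.
Leg 3: -144.08° → -8.43°, shortest Δλ = 135.65° (east) — does not cross 180°.
Leg 4: -8.43° → +21.57°, shortest Δλ = 30.0° (east) — does not cross 180°.
Leg 5: +21.57° → -174.03°, shortest Δλ = 164.4° (east) — crosses 180°.
Leg 6: -174.03° → +156.96°, shortest Δλ = -29.01° (west) — crosses 180°.
Total crossings: 3.

3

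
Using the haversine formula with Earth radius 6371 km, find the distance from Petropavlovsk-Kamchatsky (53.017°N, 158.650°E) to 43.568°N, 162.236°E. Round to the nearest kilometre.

Δλ = 162.236 − 158.650 = 3.586°.
Δφ = 43.568 − 53.017 = -9.449°.
a = sin²(Δφ/2) + cos φ₁ · cos φ₂ · sin²(Δλ/2) = 0.007211.
c = 2·atan2(√a, √(1−a)) = 0.17004 rad → d = 6371·c ≈ 1083.30 km.

1083 km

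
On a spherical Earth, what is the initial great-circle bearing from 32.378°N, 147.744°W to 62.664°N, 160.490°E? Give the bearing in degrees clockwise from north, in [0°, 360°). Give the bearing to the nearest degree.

329°

Δλ = 160.490 − -147.744 = 308.234°; wrapped into (−180°, 180°]: -51.766°.
θ = atan2( sin Δλ · cos φ₂ , cos φ₁ · sin φ₂ − sin φ₁ · cos φ₂ · cos Δλ )
  = atan2(-0.36070, 0.59804) = -31.096° → normalised to [0°, 360°): 328.904°.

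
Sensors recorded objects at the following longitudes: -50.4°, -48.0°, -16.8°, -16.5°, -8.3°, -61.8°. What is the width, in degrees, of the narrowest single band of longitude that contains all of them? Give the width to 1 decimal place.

53.5°

Sort the longitudes: -61.8°, -50.4°, -48.0°, -16.8°, -16.5°, -8.3°.
Eastward gaps between consecutive values (wrapping around): 11.4°, 2.4°, 31.2°, 0.3°, 8.2°, 306.5°.
Largest gap = 306.5° ⇒ minimal covering band is its complement: 360° − 306.5° = 53.5°.
Band runs from -61.8° eastward to -8.3°.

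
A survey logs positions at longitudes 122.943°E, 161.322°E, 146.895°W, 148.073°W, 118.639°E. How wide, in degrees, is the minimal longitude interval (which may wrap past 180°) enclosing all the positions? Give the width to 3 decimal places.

Sort the longitudes: -148.073°, -146.895°, +118.639°, +122.943°, +161.322°.
Eastward gaps between consecutive values (wrapping around): 1.178°, 265.534°, 4.304°, 38.379°, 50.605°.
Largest gap = 265.534° ⇒ minimal covering band is its complement: 360° − 265.534° = 94.466°.
Band runs from +118.639° eastward to -146.895°, crossing the antimeridian.

94.466°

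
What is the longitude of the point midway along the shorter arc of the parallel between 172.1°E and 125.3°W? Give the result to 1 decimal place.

156.6°W

Signed shortest Δλ from +172.1° to -125.3° is +62.6°.
Midpoint longitude = +172.1° + (+62.6°)/2 = +172.1° + 31.3° = +203.4°.
Normalise into (−180°, 180°]: -156.6°.
(The naïve average (+172.1 + -125.3)/2 = 23.4° is on the wrong side of the globe.)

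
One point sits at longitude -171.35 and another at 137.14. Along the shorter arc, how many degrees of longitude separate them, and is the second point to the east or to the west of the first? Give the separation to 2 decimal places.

Raw difference: 137.14 − -171.35 = 308.49°.
Normalise into (−180°, 180°]: 308.49° − 360° = -51.51°.
Negative ⇒ the second point lies to the west; separation 51.51°.

51.51° west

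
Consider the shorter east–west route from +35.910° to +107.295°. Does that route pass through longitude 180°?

No

Signed shortest Δλ = ((107.295 − 35.910 + 180) mod 360) − 180 = 71.385°.
Going east by 71.385° from +35.910° reaches +107.295° without touching 180°.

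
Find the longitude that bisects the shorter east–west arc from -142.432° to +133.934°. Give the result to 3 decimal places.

Signed shortest Δλ from -142.432° to +133.934° is -83.634°.
Midpoint longitude = -142.432° + (-83.634°)/2 = -142.432° − 41.817° = -184.249°.
Normalise into (−180°, 180°]: +175.751°.
(The naïve average (-142.432 + +133.934)/2 = -4.249° is on the wrong side of the globe.)

+175.751°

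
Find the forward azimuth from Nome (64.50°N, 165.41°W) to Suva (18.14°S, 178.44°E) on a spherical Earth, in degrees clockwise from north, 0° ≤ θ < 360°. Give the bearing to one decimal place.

195.4°

Δλ = 178.44 − -165.41 = 343.85°; wrapped into (−180°, 180°]: -16.15°.
θ = atan2( sin Δλ · cos φ₂ , cos φ₁ · sin φ₂ − sin φ₁ · cos φ₂ · cos Δλ )
  = atan2(-0.26433, -0.95791) = -164.574° → normalised to [0°, 360°): 195.426°.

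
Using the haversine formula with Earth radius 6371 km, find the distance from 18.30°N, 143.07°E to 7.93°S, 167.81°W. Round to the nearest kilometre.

6127 km

Δλ = -167.81 − 143.07 = -310.88°; wrapped into (−180°, 180°]: 49.12°.
Δφ = -7.93 − 18.30 = -26.23°.
a = sin²(Δφ/2) + cos φ₁ · cos φ₂ · sin²(Δλ/2) = 0.213942.
c = 2·atan2(√a, √(1−a)) = 0.96171 rad → d = 6371·c ≈ 6127.08 km.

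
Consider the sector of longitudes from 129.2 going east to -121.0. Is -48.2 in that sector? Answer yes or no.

Band width going east from +129.2° to -121.0°: ((-121.0 − 129.2) mod 360) = 109.8°.
Offset of -48.2° east of the west edge: ((-48.2 − 129.2) mod 360) = 182.6°.
182.6° > 109.8° ⇒ outside.

No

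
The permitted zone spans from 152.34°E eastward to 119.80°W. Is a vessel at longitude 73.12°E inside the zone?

Band width going east from +152.34° to -119.80°: ((-119.80 − 152.34) mod 360) = 87.86°.
Offset of +73.12° east of the west edge: ((73.12 − 152.34) mod 360) = 280.78°.
280.78° > 87.86° ⇒ outside.

No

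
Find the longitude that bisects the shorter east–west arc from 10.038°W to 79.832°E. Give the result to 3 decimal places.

Signed shortest Δλ from -10.038° to +79.832° is +89.870°.
Midpoint longitude = -10.038° + (+89.870°)/2 = -10.038° + 44.935° = +34.897°.

34.897°E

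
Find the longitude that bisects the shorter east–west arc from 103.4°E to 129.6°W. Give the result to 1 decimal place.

Signed shortest Δλ from +103.4° to -129.6° is +127.0°.
Midpoint longitude = +103.4° + (+127.0°)/2 = +103.4° + 63.5° = +166.9°.
(The naïve average (+103.4 + -129.6)/2 = -13.1° is on the wrong side of the globe.)

166.9°E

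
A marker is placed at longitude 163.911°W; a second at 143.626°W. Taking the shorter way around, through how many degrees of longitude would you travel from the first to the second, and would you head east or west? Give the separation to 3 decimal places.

20.285° east

Raw difference: -143.626 − -163.911 = 20.285°.
Normalise into (−180°, 180°]: 20.285° stays 20.285°.
Positive ⇒ the second point lies to the east; separation 20.285°.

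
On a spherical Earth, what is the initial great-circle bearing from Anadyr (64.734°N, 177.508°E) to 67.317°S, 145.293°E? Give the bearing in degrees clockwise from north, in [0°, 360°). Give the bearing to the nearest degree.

Δλ = 145.293 − 177.508 = -32.215°.
θ = atan2( sin Δλ · cos φ₂ , cos φ₁ · sin φ₂ − sin φ₁ · cos φ₂ · cos Δλ )
  = atan2(-0.20558, -0.68886) = -163.383° → normalised to [0°, 360°): 196.617°.

197°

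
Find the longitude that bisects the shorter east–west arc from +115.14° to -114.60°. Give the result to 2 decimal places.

-179.73°

Signed shortest Δλ from +115.14° to -114.60° is +130.26°.
Midpoint longitude = +115.14° + (+130.26°)/2 = +115.14° + 65.13° = +180.27°.
Normalise into (−180°, 180°]: -179.73°.
(The naïve average (+115.14 + -114.60)/2 = 0.27° is on the wrong side of the globe.)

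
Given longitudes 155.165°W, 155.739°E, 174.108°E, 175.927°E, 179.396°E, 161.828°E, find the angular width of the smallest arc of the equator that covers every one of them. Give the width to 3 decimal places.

49.096°

Sort the longitudes: -155.165°, +155.739°, +161.828°, +174.108°, +175.927°, +179.396°.
Eastward gaps between consecutive values (wrapping around): 310.904°, 6.089°, 12.280°, 1.819°, 3.469°, 25.439°.
Largest gap = 310.904° ⇒ minimal covering band is its complement: 360° − 310.904° = 49.096°.
Band runs from +155.739° eastward to -155.165°, crossing the antimeridian.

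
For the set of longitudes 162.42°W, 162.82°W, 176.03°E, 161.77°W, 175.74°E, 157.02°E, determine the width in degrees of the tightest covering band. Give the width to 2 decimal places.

41.21°

Sort the longitudes: -162.82°, -162.42°, -161.77°, +157.02°, +175.74°, +176.03°.
Eastward gaps between consecutive values (wrapping around): 0.40°, 0.65°, 318.79°, 18.72°, 0.29°, 21.15°.
Largest gap = 318.79° ⇒ minimal covering band is its complement: 360° − 318.79° = 41.21°.
Band runs from +157.02° eastward to -161.77°, crossing the antimeridian.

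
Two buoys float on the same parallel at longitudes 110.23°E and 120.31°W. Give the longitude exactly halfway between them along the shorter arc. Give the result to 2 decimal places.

174.96°E

Signed shortest Δλ from +110.23° to -120.31° is +129.46°.
Midpoint longitude = +110.23° + (+129.46°)/2 = +110.23° + 64.73° = +174.96°.
(The naïve average (+110.23 + -120.31)/2 = -5.04° is on the wrong side of the globe.)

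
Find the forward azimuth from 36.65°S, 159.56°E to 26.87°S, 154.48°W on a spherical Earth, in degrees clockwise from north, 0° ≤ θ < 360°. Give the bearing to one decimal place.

89.3°

Δλ = -154.48 − 159.56 = -314.04°; wrapped into (−180°, 180°]: 45.96°.
θ = atan2( sin Δλ · cos φ₂ , cos φ₁ · sin φ₂ − sin φ₁ · cos φ₂ · cos Δλ )
  = atan2(0.64124, 0.00755) = 89.326° → normalised to [0°, 360°): 89.326°.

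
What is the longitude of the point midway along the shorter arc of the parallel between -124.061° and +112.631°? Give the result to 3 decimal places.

Signed shortest Δλ from -124.061° to +112.631° is -123.308°.
Midpoint longitude = -124.061° + (-123.308°)/2 = -124.061° − 61.654° = -185.715°.
Normalise into (−180°, 180°]: +174.285°.
(The naïve average (-124.061 + +112.631)/2 = -5.715° is on the wrong side of the globe.)

+174.285°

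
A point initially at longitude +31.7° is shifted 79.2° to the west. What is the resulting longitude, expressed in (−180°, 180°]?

-47.5°

Start at +31.7°; shift −79.2° → -47.5°.
-47.5° already lies in (−180°, 180°].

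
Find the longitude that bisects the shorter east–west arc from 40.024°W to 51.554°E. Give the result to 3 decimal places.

Signed shortest Δλ from -40.024° to +51.554° is +91.578°.
Midpoint longitude = -40.024° + (+91.578°)/2 = -40.024° + 45.789° = +5.765°.

5.765°E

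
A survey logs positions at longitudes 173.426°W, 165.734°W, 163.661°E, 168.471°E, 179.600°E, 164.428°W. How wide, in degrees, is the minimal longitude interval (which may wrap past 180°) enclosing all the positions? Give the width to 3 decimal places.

Sort the longitudes: -173.426°, -165.734°, -164.428°, +163.661°, +168.471°, +179.600°.
Eastward gaps between consecutive values (wrapping around): 7.692°, 1.306°, 328.089°, 4.810°, 11.129°, 6.974°.
Largest gap = 328.089° ⇒ minimal covering band is its complement: 360° − 328.089° = 31.911°.
Band runs from +163.661° eastward to -164.428°, crossing the antimeridian.

31.911°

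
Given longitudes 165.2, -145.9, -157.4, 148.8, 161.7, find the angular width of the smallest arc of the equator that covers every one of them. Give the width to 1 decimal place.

Sort the longitudes: -157.4°, -145.9°, +148.8°, +161.7°, +165.2°.
Eastward gaps between consecutive values (wrapping around): 11.5°, 294.7°, 12.9°, 3.5°, 37.4°.
Largest gap = 294.7° ⇒ minimal covering band is its complement: 360° − 294.7° = 65.3°.
Band runs from +148.8° eastward to -145.9°, crossing the antimeridian.

65.3°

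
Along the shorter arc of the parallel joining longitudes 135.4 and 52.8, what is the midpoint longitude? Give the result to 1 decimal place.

+94.1°

Signed shortest Δλ from +135.4° to +52.8° is -82.6°.
Midpoint longitude = +135.4° + (-82.6°)/2 = +135.4° − 41.3° = +94.1°.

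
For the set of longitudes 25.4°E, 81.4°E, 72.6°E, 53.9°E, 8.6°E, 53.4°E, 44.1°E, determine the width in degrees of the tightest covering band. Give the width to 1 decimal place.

Sort the longitudes: +8.6°, +25.4°, +44.1°, +53.4°, +53.9°, +72.6°, +81.4°.
Eastward gaps between consecutive values (wrapping around): 16.8°, 18.7°, 9.3°, 0.5°, 18.7°, 8.8°, 287.2°.
Largest gap = 287.2° ⇒ minimal covering band is its complement: 360° − 287.2° = 72.8°.
Band runs from +8.6° eastward to +81.4°.

72.8°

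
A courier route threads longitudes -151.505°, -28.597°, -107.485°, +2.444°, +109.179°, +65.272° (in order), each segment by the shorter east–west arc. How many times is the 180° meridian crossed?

Leg 1: -151.505° → -28.597°, shortest Δλ = 122.908° (east) — does not cross 180°.
Leg 2: -28.597° → -107.485°, shortest Δλ = -78.888° (west) — does not cross 180°.
Leg 3: -107.485° → +2.444°, shortest Δλ = 109.929° (east) — does not cross 180°.
Leg 4: +2.444° → +109.179°, shortest Δλ = 106.735° (east) — does not cross 180°.
Leg 5: +109.179° → +65.272°, shortest Δλ = -43.907° (west) — does not cross 180°.
Total crossings: 0.

0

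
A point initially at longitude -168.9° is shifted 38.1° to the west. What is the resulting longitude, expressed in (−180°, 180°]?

+153.0°

Start at -168.9°; shift −38.1° → -207.0°.
-207.0° lies outside (−180°, 180°]; add 360° → +153.0°.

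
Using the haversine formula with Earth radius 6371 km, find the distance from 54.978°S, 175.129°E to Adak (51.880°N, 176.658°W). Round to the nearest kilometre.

Δλ = -176.658 − 175.129 = -351.787°; wrapped into (−180°, 180°]: 8.213°.
Δφ = 51.880 − -54.978 = 106.858°.
a = sin²(Δφ/2) + cos φ₁ · cos φ₂ · sin²(Δλ/2) = 0.646817.
c = 2·atan2(√a, √(1−a)) = 1.86882 rad → d = 6371·c ≈ 11906.27 km.

11906 km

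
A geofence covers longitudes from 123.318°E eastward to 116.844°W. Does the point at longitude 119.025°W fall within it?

Band width going east from +123.318° to -116.844°: ((-116.844 − 123.318) mod 360) = 119.838°.
Offset of -119.025° east of the west edge: ((-119.025 − 123.318) mod 360) = 117.657°.
117.657° ≤ 119.838° ⇒ inside.

Yes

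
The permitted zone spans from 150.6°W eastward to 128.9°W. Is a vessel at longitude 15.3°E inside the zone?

No

Band width going east from -150.6° to -128.9°: ((-128.9 − -150.6) mod 360) = 21.7°.
Offset of +15.3° east of the west edge: ((15.3 − -150.6) mod 360) = 165.9°.
165.9° > 21.7° ⇒ outside.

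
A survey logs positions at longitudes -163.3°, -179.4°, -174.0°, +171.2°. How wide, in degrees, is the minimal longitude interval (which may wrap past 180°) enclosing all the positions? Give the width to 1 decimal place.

25.5°

Sort the longitudes: -179.4°, -174.0°, -163.3°, +171.2°.
Eastward gaps between consecutive values (wrapping around): 5.4°, 10.7°, 334.5°, 9.4°.
Largest gap = 334.5° ⇒ minimal covering band is its complement: 360° − 334.5° = 25.5°.
Band runs from +171.2° eastward to -163.3°, crossing the antimeridian.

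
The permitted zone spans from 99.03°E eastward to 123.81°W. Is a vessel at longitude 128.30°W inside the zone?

Band width going east from +99.03° to -123.81°: ((-123.81 − 99.03) mod 360) = 137.16°.
Offset of -128.30° east of the west edge: ((-128.30 − 99.03) mod 360) = 132.67°.
132.67° ≤ 137.16° ⇒ inside.

Yes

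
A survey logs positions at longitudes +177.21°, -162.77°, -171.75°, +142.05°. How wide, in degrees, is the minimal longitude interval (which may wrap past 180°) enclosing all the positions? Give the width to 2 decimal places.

Sort the longitudes: -171.75°, -162.77°, +142.05°, +177.21°.
Eastward gaps between consecutive values (wrapping around): 8.98°, 304.82°, 35.16°, 11.04°.
Largest gap = 304.82° ⇒ minimal covering band is its complement: 360° − 304.82° = 55.18°.
Band runs from +142.05° eastward to -162.77°, crossing the antimeridian.

55.18°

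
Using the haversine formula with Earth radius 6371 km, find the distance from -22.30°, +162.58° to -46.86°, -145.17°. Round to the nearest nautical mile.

Δλ = -145.17 − 162.58 = -307.75°; wrapped into (−180°, 180°]: 52.25°.
Δφ = -46.86 − -22.30 = -24.56°.
a = sin²(Δφ/2) + cos φ₁ · cos φ₂ · sin²(Δλ/2) = 0.167901.
c = 2·atan2(√a, √(1−a)) = 0.84438 rad → d = 6371·c ≈ 5379.51 km ≈ 2904.71 nmi.

2905 nmi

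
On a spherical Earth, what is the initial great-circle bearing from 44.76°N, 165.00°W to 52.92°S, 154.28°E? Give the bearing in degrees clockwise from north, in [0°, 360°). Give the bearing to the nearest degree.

204°

Δλ = 154.28 − -165.00 = 319.28°; wrapped into (−180°, 180°]: -40.72°.
θ = atan2( sin Δλ · cos φ₂ , cos φ₁ · sin φ₂ − sin φ₁ · cos φ₂ · cos Δλ )
  = atan2(-0.39333, -0.88825) = -156.116° → normalised to [0°, 360°): 203.884°.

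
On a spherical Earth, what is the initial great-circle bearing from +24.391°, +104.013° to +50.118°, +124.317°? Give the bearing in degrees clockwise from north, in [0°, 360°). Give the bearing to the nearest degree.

Δλ = 124.317 − 104.013 = 20.304°.
θ = atan2( sin Δλ · cos φ₂ , cos φ₁ · sin φ₂ − sin φ₁ · cos φ₂ · cos Δλ )
  = atan2(0.22250, 0.45054) = 26.283° → normalised to [0°, 360°): 26.283°.

26°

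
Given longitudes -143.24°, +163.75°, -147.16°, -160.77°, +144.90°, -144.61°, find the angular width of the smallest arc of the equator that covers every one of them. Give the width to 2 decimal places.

Sort the longitudes: -160.77°, -147.16°, -144.61°, -143.24°, +144.90°, +163.75°.
Eastward gaps between consecutive values (wrapping around): 13.61°, 2.55°, 1.37°, 288.14°, 18.85°, 35.48°.
Largest gap = 288.14° ⇒ minimal covering band is its complement: 360° − 288.14° = 71.86°.
Band runs from +144.90° eastward to -143.24°, crossing the antimeridian.

71.86°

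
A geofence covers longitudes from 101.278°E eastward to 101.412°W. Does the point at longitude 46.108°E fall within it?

Band width going east from +101.278° to -101.412°: ((-101.412 − 101.278) mod 360) = 157.310°.
Offset of +46.108° east of the west edge: ((46.108 − 101.278) mod 360) = 304.830°.
304.830° > 157.310° ⇒ outside.

No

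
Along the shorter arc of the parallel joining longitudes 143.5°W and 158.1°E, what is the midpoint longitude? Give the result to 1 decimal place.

172.7°W

Signed shortest Δλ from -143.5° to +158.1° is -58.4°.
Midpoint longitude = -143.5° + (-58.4°)/2 = -143.5° − 29.2° = -172.7°.
(The naïve average (-143.5 + +158.1)/2 = 7.3° is on the wrong side of the globe.)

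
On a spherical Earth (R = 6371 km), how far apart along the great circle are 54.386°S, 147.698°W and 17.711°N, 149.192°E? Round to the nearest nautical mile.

5391 nmi

Δλ = 149.192 − -147.698 = 296.890°; wrapped into (−180°, 180°]: -63.110°.
Δφ = 17.711 − -54.386 = 72.097°.
a = sin²(Δφ/2) + cos φ₁ · cos φ₂ · sin²(Δλ/2) = 0.498213.
c = 2·atan2(√a, √(1−a)) = 1.56722 rad → d = 6371·c ≈ 9984.77 km ≈ 5391.35 nmi.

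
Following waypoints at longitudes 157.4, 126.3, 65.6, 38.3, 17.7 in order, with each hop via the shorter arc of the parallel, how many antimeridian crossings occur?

0

Leg 1: +157.4° → +126.3°, shortest Δλ = -31.1° (west) — does not cross 180°.
Leg 2: +126.3° → +65.6°, shortest Δλ = -60.7° (west) — does not cross 180°.
Leg 3: +65.6° → +38.3°, shortest Δλ = -27.3° (west) — does not cross 180°.
Leg 4: +38.3° → +17.7°, shortest Δλ = -20.6° (west) — does not cross 180°.
Total crossings: 0.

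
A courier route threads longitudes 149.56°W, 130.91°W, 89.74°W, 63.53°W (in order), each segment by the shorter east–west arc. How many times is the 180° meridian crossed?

0

Leg 1: -149.56° → -130.91°, shortest Δλ = 18.65° (east) — does not cross 180°.
Leg 2: -130.91° → -89.74°, shortest Δλ = 41.17° (east) — does not cross 180°.
Leg 3: -89.74° → -63.53°, shortest Δλ = 26.21° (east) — does not cross 180°.
Total crossings: 0.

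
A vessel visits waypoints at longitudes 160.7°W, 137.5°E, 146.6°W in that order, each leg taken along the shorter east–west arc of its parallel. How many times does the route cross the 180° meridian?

2

Leg 1: -160.7° → +137.5°, shortest Δλ = -61.8° (west) — crosses 180°.
Leg 2: +137.5° → -146.6°, shortest Δλ = 75.9° (east) — crosses 180°.
Total crossings: 2.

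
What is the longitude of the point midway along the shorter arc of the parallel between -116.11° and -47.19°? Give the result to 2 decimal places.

Signed shortest Δλ from -116.11° to -47.19° is +68.92°.
Midpoint longitude = -116.11° + (+68.92°)/2 = -116.11° + 34.46° = -81.65°.

-81.65°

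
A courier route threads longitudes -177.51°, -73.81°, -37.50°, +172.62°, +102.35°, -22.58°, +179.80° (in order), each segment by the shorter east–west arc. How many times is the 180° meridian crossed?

Leg 1: -177.51° → -73.81°, shortest Δλ = 103.7° (east) — does not cross 180°.
Leg 2: -73.81° → -37.50°, shortest Δλ = 36.31° (east) — does not cross 180°.
Leg 3: -37.50° → +172.62°, shortest Δλ = -149.88° (west) — crosses 180°.
Leg 4: +172.62° → +102.35°, shortest Δλ = -70.27° (west) — does not cross 180°.
Leg 5: +102.35° → -22.58°, shortest Δλ = -124.93° (west) — does not cross 180°.
Leg 6: -22.58° → +179.80°, shortest Δλ = -157.62° (west) — crosses 180°.
Total crossings: 2.

2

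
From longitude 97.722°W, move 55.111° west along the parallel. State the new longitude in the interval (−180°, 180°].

Start at -97.722°; shift −55.111° → -152.833°.
-152.833° already lies in (−180°, 180°].

152.833°W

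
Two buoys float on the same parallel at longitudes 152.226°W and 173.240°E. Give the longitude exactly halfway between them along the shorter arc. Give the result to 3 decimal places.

Signed shortest Δλ from -152.226° to +173.240° is -34.534°.
Midpoint longitude = -152.226° + (-34.534°)/2 = -152.226° − 17.267° = -169.493°.
(The naïve average (-152.226 + +173.240)/2 = 10.507° is on the wrong side of the globe.)

169.493°W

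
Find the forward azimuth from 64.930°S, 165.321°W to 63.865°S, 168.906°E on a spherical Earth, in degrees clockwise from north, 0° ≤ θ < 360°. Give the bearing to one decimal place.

263.7°

Δλ = 168.906 − -165.321 = 334.227°; wrapped into (−180°, 180°]: -25.773°.
θ = atan2( sin Δλ · cos φ₂ , cos φ₁ · sin φ₂ − sin φ₁ · cos φ₂ · cos Δλ )
  = atan2(-0.19153, -0.02110) = -96.288° → normalised to [0°, 360°): 263.712°.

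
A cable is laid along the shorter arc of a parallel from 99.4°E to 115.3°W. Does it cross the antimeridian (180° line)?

Naïve |-115.3 − 99.4| = 214.7° > 180°, so the shorter arc goes the other way round — across 180°.
Signed shortest Δλ = ((-115.3 − 99.4 + 180) mod 360) − 180 = 145.3°.
Going east by 145.3° from +99.4° passes through 180° before reaching -115.3°.

Yes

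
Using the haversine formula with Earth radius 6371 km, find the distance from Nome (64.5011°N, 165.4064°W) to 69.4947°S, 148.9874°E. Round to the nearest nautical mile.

8269 nmi

Δλ = 148.9874 − -165.4064 = 314.3938°; wrapped into (−180°, 180°]: -45.6062°.
Δφ = -69.4947 − 64.5011 = -133.9958°.
a = sin²(Δφ/2) + cos φ₁ · cos φ₂ · sin²(Δλ/2) = 0.869954.
c = 2·atan2(√a, √(1−a)) = 2.40373 rad → d = 6371·c ≈ 15314.16 km ≈ 8268.99 nmi.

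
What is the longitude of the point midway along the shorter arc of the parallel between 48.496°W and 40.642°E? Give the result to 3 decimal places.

Signed shortest Δλ from -48.496° to +40.642° is +89.138°.
Midpoint longitude = -48.496° + (+89.138°)/2 = -48.496° + 44.569° = -3.927°.

3.927°W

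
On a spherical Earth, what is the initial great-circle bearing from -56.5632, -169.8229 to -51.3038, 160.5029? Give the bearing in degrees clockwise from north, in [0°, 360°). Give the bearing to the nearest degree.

274°

Δλ = 160.5029 − -169.8229 = 330.3258°; wrapped into (−180°, 180°]: -29.6742°.
θ = atan2( sin Δλ · cos φ₂ , cos φ₁ · sin φ₂ − sin φ₁ · cos φ₂ · cos Δλ )
  = atan2(-0.30951, 0.02324) = -85.705° → normalised to [0°, 360°): 274.295°.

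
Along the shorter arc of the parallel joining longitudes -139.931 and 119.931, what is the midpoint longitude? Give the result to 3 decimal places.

Signed shortest Δλ from -139.931° to +119.931° is -100.138°.
Midpoint longitude = -139.931° + (-100.138°)/2 = -139.931° − 50.069° = -190.000°.
Normalise into (−180°, 180°]: +170.000°.
(The naïve average (-139.931 + +119.931)/2 = -10.0° is on the wrong side of the globe.)

+170.000°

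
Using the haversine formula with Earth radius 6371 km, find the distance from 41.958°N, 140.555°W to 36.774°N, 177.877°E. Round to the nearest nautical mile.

1935 nmi

Δλ = 177.877 − -140.555 = 318.432°; wrapped into (−180°, 180°]: -41.568°.
Δφ = 36.774 − 41.958 = -5.184°.
a = sin²(Δφ/2) + cos φ₁ · cos φ₂ · sin²(Δλ/2) = 0.077047.
c = 2·atan2(√a, √(1−a)) = 0.56254 rad → d = 6371·c ≈ 3583.92 km ≈ 1935.16 nmi.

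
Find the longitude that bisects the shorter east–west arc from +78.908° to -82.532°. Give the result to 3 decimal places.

Signed shortest Δλ from +78.908° to -82.532° is -161.440°.
Midpoint longitude = +78.908° + (-161.440°)/2 = +78.908° − 80.720° = -1.812°.

-1.812°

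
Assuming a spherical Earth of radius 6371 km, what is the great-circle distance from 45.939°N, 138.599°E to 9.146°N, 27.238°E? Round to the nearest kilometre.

10876 km

Δλ = 27.238 − 138.599 = -111.361°.
Δφ = 9.146 − 45.939 = -36.793°.
a = sin²(Δφ/2) + cos φ₁ · cos φ₂ · sin²(Δλ/2) = 0.567930.
c = 2·atan2(√a, √(1−a)) = 1.70708 rad → d = 6371·c ≈ 10875.80 km.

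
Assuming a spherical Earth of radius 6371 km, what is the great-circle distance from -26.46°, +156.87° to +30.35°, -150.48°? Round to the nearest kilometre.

Δλ = -150.48 − 156.87 = -307.35°; wrapped into (−180°, 180°]: 52.65°.
Δφ = 30.35 − -26.46 = 56.81°.
a = sin²(Δφ/2) + cos φ₁ · cos φ₂ · sin²(Δλ/2) = 0.378221.
c = 2·atan2(√a, √(1−a)) = 1.32476 rad → d = 6371·c ≈ 8440.08 km.

8440 km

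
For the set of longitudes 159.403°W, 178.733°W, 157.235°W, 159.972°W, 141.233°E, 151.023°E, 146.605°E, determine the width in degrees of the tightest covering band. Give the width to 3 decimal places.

Sort the longitudes: -178.733°, -159.972°, -159.403°, -157.235°, +141.233°, +146.605°, +151.023°.
Eastward gaps between consecutive values (wrapping around): 18.761°, 0.569°, 2.168°, 298.468°, 5.372°, 4.418°, 30.244°.
Largest gap = 298.468° ⇒ minimal covering band is its complement: 360° − 298.468° = 61.532°.
Band runs from +141.233° eastward to -157.235°, crossing the antimeridian.

61.532°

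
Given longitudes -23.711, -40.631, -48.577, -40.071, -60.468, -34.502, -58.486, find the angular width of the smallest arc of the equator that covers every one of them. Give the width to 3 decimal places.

36.757°

Sort the longitudes: -60.468°, -58.486°, -48.577°, -40.631°, -40.071°, -34.502°, -23.711°.
Eastward gaps between consecutive values (wrapping around): 1.982°, 9.909°, 7.946°, 0.560°, 5.569°, 10.791°, 323.243°.
Largest gap = 323.243° ⇒ minimal covering band is its complement: 360° − 323.243° = 36.757°.
Band runs from -60.468° eastward to -23.711°.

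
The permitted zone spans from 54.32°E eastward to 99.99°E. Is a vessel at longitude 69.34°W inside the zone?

No

Band width going east from +54.32° to +99.99°: ((99.99 − 54.32) mod 360) = 45.67°.
Offset of -69.34° east of the west edge: ((-69.34 − 54.32) mod 360) = 236.34°.
236.34° > 45.67° ⇒ outside.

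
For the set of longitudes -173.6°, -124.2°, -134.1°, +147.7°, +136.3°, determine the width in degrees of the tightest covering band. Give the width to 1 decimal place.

Sort the longitudes: -173.6°, -134.1°, -124.2°, +136.3°, +147.7°.
Eastward gaps between consecutive values (wrapping around): 39.5°, 9.9°, 260.5°, 11.4°, 38.7°.
Largest gap = 260.5° ⇒ minimal covering band is its complement: 360° − 260.5° = 99.5°.
Band runs from +136.3° eastward to -124.2°, crossing the antimeridian.

99.5°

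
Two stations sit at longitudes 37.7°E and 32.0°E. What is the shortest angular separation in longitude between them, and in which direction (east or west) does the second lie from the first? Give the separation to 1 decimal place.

Raw difference: 32.0 − 37.7 = -5.7°.
Normalise into (−180°, 180°]: -5.7° stays -5.7°.
Negative ⇒ the second point lies to the west; separation 5.7°.

5.7° west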